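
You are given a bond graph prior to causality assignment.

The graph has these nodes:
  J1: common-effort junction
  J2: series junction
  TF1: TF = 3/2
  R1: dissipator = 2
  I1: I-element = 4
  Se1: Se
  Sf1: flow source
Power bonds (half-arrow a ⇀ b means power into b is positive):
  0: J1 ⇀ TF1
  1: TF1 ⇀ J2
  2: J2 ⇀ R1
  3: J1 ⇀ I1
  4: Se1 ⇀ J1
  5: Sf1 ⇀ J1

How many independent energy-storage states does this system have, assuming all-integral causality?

#4 |J1  (Se1 (Se) sets effort on bond)
#5 |Sf1  (Sf1 (Sf) sets flow on bond)
#0 |TF1  (common-e at J1 fixed by 4)
#3 |I1  (common-e at J1 fixed by 4)
#1 |J2  (TF1: transformer flips bond 0)
#2 |R1  (only one flow-in slot at J2)

1  (I1 all integral)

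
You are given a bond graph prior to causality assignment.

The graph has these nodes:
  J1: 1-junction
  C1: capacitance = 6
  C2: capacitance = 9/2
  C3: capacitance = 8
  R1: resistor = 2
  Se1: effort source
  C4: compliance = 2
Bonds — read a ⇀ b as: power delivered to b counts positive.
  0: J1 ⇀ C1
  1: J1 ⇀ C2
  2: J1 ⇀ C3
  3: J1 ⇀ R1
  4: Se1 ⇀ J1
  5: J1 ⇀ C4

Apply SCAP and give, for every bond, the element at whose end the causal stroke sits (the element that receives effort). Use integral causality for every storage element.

b4 |J1  (Se1 fixes effort; stroke away)
b0 |J1  (C1 integral (e out))
b1 |J1  (C2 integral (e out))
b2 |J1  (C3: C, integral causality)
b5 |J1  (C4 integral (e out))
b3 |R1  (closing 1-jn rule on J1)

bond 0 |J1
bond 1 |J1
bond 2 |J1
bond 3 |R1
bond 4 |J1
bond 5 |J1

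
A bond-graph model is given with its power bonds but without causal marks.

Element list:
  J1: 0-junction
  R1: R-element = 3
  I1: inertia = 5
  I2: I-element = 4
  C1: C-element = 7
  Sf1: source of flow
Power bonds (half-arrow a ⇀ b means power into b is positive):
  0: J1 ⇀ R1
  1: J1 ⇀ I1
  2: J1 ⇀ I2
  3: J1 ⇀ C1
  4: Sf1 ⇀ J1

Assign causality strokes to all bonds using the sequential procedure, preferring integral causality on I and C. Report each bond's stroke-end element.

bond 4 stroke→Sf1  (Sf1: flow source, stroke at near end)
bond 1 stroke→I1  (I1: I, integral causality)
bond 2 stroke→I2  (prefer integral on I2)
bond 3 stroke→J1  (C1 outputs effort q/C1)
bond 0 stroke→R1  (J1 effort already set via bond 3)

β0 stroke→R1
β1 stroke→I1
β2 stroke→I2
β3 stroke→J1
β4 stroke→Sf1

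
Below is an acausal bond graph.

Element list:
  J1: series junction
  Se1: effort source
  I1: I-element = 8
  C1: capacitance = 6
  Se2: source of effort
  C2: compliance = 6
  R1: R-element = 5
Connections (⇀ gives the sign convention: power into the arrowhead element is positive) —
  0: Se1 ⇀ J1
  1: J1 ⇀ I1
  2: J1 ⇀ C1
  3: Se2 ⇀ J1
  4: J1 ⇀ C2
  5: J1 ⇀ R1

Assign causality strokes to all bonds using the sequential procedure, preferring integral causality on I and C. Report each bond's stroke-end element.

b0 stroke→J1
b1 stroke→I1
b2 stroke→J1
b3 stroke→J1
b4 stroke→J1
b5 stroke→J1

bond 0 stroke→J1  (source Se1 imposes e)
bond 3 stroke→J1  (Se2 fixes effort; stroke away)
bond 1 stroke→I1  (I1: I, integral causality)
bond 2 stroke→J1  (common-f at J1 fixed by 1)
bond 4 stroke→J1  (J1 flow already set via bond 1)
bond 5 stroke→J1  (J1 flow already set via bond 1)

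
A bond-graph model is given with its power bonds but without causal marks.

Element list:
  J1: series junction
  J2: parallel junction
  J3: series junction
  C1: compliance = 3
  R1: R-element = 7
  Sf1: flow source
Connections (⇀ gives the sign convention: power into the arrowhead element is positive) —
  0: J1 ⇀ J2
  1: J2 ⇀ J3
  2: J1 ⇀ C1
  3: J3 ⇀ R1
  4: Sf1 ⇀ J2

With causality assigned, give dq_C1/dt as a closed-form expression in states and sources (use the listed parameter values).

b4 |Sf1  (Sf1: flow source, stroke at near end)
b2 |J1  (C1 outputs effort q/C1)
b0 |J2  (J1 needs exactly one f-in)
b1 |J3  (0-jn J2 has e-setter on 0)
b3 |R1  (closing 1-jn rule on J3)

dq_C1/dt = -F_Sf1 - q_C1/21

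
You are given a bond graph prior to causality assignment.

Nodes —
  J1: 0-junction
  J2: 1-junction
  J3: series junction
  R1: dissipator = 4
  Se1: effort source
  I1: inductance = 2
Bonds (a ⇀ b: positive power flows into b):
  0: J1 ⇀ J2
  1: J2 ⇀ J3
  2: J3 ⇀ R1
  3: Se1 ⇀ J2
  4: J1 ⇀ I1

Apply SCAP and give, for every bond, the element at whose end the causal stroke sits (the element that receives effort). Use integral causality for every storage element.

#0 →J1
#1 →J2
#2 →J3
#3 →J2
#4 →I1

b3 →J2  (source Se1 imposes e)
b4 →I1  (prefer integral on I1)
b0 →J1  (closing 0-jn rule on J1)
b1 →J2  (J2: bond 0 brought flow, rest push out)
b2 →J3  (J3: bond 1 brought flow, rest push out)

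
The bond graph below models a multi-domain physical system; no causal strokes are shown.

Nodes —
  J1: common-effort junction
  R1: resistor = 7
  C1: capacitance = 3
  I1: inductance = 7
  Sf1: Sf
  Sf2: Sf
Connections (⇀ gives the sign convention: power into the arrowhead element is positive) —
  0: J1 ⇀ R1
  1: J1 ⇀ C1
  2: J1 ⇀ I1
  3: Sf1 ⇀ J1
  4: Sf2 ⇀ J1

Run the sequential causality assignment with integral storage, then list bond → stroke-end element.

b0 stroke at R1
b1 stroke at J1
b2 stroke at I1
b3 stroke at Sf1
b4 stroke at Sf2

#3 stroke→Sf1  (Sf1 (Sf) sets flow on bond)
#4 stroke→Sf2  (Sf2 (Sf) sets flow on bond)
#1 stroke→J1  (prefer integral on C1)
#0 stroke→R1  (J1 effort already set via bond 1)
#2 stroke→I1  (J1 effort already set via bond 1)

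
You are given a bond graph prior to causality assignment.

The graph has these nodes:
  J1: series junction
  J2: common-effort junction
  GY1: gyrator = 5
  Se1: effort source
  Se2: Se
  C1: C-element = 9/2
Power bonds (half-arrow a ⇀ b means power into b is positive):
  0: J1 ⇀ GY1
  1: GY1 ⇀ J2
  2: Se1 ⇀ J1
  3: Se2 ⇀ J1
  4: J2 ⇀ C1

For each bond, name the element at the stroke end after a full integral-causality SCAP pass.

#2 stroke→J1  (Se1 (Se) sets effort on bond)
#3 stroke→J1  (source Se2 imposes e)
#0 stroke→GY1  (closing 1-jn rule on J1)
#1 stroke→GY1  (GY1 both-in/both-out from 0)
#4 stroke→J2  (J2: last free bond brings effort in)

#0 stroke→GY1
#1 stroke→GY1
#2 stroke→J1
#3 stroke→J1
#4 stroke→J2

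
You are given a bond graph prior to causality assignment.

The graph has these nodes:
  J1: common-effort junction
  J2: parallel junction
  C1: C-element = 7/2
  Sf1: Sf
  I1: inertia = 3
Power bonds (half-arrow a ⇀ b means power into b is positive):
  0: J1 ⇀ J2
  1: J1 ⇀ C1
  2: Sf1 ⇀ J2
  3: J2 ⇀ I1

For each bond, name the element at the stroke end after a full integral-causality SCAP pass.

b2 →Sf1  (Sf1 fixes flow; stroke at Sf1)
b1 →J1  (C1 integral (e out))
b0 →J2  (0-jn J1 has e-setter on 1)
b3 →I1  (J2: bond 0 brought effort, rest push out)

β0 →J2
β1 →J1
β2 →Sf1
β3 →I1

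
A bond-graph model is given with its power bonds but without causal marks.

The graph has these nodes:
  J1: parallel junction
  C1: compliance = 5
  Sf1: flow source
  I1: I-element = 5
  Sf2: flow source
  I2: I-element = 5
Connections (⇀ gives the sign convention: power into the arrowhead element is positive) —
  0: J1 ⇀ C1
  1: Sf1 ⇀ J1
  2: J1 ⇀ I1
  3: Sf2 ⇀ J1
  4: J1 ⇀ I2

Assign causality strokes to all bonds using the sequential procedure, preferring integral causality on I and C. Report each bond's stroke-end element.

#1 stroke→Sf1  (Sf1: flow source, stroke at near end)
#3 stroke→Sf2  (Sf2 fixes flow; stroke at Sf2)
#0 stroke→J1  (C1: C, integral causality)
#2 stroke→I1  (0-jn J1 has e-setter on 0)
#4 stroke→I2  (0-jn J1 has e-setter on 0)

β0 stroke→J1
β1 stroke→Sf1
β2 stroke→I1
β3 stroke→Sf2
β4 stroke→I2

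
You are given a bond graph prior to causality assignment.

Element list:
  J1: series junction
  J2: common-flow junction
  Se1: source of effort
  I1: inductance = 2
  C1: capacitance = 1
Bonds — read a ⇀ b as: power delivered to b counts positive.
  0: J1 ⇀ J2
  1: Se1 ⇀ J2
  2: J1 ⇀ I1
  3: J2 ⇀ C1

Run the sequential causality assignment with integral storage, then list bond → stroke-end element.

#0 stroke→J1
#1 stroke→J2
#2 stroke→I1
#3 stroke→J2

β1 →J2  (source Se1 imposes e)
β2 →I1  (I1 outputs flow p/I1)
β0 →J1  (common-f at J1 fixed by 2)
β3 →J2  (J2: bond 0 brought flow, rest push out)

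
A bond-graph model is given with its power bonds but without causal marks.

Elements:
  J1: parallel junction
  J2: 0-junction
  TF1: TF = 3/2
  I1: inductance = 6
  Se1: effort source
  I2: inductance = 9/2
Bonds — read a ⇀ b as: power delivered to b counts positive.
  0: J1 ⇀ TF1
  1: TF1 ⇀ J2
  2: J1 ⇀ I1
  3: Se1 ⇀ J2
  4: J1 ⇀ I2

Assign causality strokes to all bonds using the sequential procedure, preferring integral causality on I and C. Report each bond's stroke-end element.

b0 →J1
b1 →TF1
b2 →I1
b3 →J2
b4 →I2

b3 →J2  (Se1: effort source, stroke at far end)
b1 →TF1  (common-e at J2 fixed by 3)
b0 →J1  (TF1: transformer flips bond 1)
b2 →I1  (J1 effort already set via bond 0)
b4 →I2  (J1 effort already set via bond 0)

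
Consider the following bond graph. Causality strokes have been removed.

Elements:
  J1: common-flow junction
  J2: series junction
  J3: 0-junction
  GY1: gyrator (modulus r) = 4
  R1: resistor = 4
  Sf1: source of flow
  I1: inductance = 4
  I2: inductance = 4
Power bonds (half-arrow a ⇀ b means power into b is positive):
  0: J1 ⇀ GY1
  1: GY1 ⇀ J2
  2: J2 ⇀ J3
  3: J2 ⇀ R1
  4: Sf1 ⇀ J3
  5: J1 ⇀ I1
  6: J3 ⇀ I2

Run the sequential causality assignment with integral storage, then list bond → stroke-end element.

bond 0 |J1
bond 1 |J2
bond 2 |J3
bond 3 |J2
bond 4 |Sf1
bond 5 |I1
bond 6 |I2

β4 →Sf1  (Sf1 (Sf) sets flow on bond)
β5 →I1  (I1: I, integral causality)
β0 →J1  (common-f at J1 fixed by 5)
β1 →J2  (GY1 both-in/both-out from 0)
β6 →I2  (prefer integral on I2)
β2 →J3  (only one effort-in slot at J3)
β3 →J2  (J2 flow already set via bond 2)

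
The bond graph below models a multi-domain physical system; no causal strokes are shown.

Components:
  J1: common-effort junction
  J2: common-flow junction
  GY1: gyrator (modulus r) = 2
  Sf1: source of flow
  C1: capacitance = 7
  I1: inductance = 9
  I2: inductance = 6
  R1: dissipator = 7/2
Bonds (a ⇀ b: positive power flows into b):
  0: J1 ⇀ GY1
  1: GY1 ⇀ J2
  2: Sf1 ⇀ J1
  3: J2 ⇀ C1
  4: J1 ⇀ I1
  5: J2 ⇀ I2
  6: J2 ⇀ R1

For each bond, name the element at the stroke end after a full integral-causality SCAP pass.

b2 stroke→Sf1  (Sf1 (Sf) sets flow on bond)
b3 stroke→J2  (C1 outputs effort q/C1)
b4 stroke→I1  (I1 outputs flow p/I1)
b0 stroke→J1  (J1: last free bond brings effort in)
b1 stroke→J2  (GY GY1: same side as bond 0)
b5 stroke→I2  (prefer integral on I2)
b6 stroke→J2  (J2 flow already set via bond 5)

#0 stroke at J1
#1 stroke at J2
#2 stroke at Sf1
#3 stroke at J2
#4 stroke at I1
#5 stroke at I2
#6 stroke at J2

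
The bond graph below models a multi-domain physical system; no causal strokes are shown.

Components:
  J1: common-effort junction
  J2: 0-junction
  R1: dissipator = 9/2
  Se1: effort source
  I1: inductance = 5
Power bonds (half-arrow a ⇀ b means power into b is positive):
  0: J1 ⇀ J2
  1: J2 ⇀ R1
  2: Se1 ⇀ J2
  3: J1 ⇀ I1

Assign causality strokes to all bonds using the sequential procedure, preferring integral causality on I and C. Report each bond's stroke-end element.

bond 2 →J2  (source Se1 imposes e)
bond 0 →J1  (common-e at J2 fixed by 2)
bond 1 →R1  (0-jn J2 has e-setter on 2)
bond 3 →I1  (J1: bond 0 brought effort, rest push out)

β0 stroke at J1
β1 stroke at R1
β2 stroke at J2
β3 stroke at I1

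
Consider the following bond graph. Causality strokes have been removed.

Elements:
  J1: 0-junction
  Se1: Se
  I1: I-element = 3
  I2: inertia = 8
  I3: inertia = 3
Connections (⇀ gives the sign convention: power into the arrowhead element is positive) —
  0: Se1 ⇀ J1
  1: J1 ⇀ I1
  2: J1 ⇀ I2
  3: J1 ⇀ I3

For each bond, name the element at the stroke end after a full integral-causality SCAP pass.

b0 →J1  (Se1: effort source, stroke at far end)
b1 →I1  (common-e at J1 fixed by 0)
b2 →I2  (0-jn J1 has e-setter on 0)
b3 →I3  (J1 effort already set via bond 0)

b0 stroke at J1
b1 stroke at I1
b2 stroke at I2
b3 stroke at I3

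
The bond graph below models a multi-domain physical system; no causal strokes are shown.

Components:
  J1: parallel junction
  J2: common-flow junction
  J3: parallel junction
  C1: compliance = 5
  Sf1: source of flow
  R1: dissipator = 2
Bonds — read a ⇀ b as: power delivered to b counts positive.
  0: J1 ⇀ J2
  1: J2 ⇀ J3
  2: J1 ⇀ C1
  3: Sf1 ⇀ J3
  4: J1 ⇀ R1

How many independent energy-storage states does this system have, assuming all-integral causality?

1  (C1 all integral)

β3 stroke→Sf1  (Sf1 fixes flow; stroke at Sf1)
β1 stroke→J3  (J3 needs exactly one e-in)
β0 stroke→J2  (common-f at J2 fixed by 1)
β2 stroke→J1  (C1: C, integral causality)
β4 stroke→R1  (J1: bond 2 brought effort, rest push out)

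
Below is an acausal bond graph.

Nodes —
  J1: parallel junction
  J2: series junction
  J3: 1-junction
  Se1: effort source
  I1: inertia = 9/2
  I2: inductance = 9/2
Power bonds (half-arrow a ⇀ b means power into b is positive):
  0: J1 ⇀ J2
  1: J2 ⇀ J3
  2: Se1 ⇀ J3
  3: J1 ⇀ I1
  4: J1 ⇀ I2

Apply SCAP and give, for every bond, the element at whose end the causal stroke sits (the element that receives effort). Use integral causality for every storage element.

bond 2 stroke→J3  (Se1 fixes effort; stroke away)
bond 1 stroke→J2  (only one flow-in slot at J3)
bond 0 stroke→J1  (closing 1-jn rule on J2)
bond 3 stroke→I1  (common-e at J1 fixed by 0)
bond 4 stroke→I2  (J1: bond 0 brought effort, rest push out)

bond 0 stroke→J1
bond 1 stroke→J2
bond 2 stroke→J3
bond 3 stroke→I1
bond 4 stroke→I2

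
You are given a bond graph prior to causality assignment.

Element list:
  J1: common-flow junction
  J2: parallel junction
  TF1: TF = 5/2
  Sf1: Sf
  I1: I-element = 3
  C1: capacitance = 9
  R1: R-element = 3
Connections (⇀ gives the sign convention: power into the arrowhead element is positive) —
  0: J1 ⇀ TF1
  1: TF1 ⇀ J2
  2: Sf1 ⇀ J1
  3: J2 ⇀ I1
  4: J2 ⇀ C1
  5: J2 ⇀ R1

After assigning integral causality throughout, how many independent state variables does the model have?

2  (C1, I1 all integral)

#2 stroke at Sf1  (Sf1: flow source, stroke at near end)
#0 stroke at J1  (J1 flow already set via bond 2)
#1 stroke at TF1  (TF1: transformer flips bond 0)
#3 stroke at I1  (prefer integral on I1)
#4 stroke at J2  (C1 integral (e out))
#5 stroke at R1  (J2: bond 4 brought effort, rest push out)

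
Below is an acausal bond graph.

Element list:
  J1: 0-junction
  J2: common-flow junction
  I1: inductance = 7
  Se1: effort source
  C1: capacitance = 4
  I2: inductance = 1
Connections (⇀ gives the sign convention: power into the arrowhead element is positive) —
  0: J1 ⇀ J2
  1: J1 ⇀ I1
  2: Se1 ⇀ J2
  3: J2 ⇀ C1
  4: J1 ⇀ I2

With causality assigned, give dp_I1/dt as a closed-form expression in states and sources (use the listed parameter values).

bond 2 stroke→J2  (source Se1 imposes e)
bond 1 stroke→I1  (I1 outputs flow p/I1)
bond 3 stroke→J2  (C1 outputs effort q/C1)
bond 0 stroke→J1  (J2 needs exactly one f-in)
bond 4 stroke→I2  (common-e at J1 fixed by 0)

dp_I1/dt = -E_Se1 + q_C1/4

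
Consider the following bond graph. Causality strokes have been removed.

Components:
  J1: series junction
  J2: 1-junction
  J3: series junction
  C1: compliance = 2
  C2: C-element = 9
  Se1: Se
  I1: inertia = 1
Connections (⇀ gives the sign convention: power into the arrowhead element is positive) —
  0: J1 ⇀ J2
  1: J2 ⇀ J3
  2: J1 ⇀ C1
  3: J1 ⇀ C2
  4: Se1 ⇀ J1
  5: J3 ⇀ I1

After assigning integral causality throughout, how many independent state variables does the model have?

3  (C1, C2, I1 all integral)

bond 4 stroke→J1  (Se1: effort source, stroke at far end)
bond 2 stroke→J1  (C1 outputs effort q/C1)
bond 3 stroke→J1  (C2 integral (e out))
bond 0 stroke→J2  (J1 needs exactly one f-in)
bond 1 stroke→J3  (J2 needs exactly one f-in)
bond 5 stroke→I1  (J3: last free bond brings flow in)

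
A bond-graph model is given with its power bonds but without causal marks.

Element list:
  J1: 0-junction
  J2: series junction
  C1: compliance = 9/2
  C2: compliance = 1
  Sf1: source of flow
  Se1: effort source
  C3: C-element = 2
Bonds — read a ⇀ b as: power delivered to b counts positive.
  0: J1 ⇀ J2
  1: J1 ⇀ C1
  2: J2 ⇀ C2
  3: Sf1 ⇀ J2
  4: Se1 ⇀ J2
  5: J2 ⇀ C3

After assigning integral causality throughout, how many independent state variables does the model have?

3  (C1, C2, C3 all integral)

#3 stroke→Sf1  (Sf1 (Sf) sets flow on bond)
#4 stroke→J2  (Se1: effort source, stroke at far end)
#0 stroke→J2  (J2: bond 3 brought flow, rest push out)
#2 stroke→J2  (1-jn J2 has f-setter on 3)
#5 stroke→J2  (J2 flow already set via bond 3)
#1 stroke→J1  (J1: last free bond brings effort in)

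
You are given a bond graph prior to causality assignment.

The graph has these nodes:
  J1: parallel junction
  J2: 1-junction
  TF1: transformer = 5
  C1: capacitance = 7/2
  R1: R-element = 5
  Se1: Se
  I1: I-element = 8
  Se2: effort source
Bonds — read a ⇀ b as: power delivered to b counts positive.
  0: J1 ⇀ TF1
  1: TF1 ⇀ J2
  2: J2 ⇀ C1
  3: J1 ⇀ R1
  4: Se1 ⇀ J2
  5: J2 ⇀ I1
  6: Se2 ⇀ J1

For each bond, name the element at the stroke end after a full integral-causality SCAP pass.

#4 stroke→J2  (Se1: effort source, stroke at far end)
#6 stroke→J1  (Se2: effort source, stroke at far end)
#0 stroke→TF1  (common-e at J1 fixed by 6)
#3 stroke→R1  (J1: bond 6 brought effort, rest push out)
#1 stroke→J2  (TF1: transformer flips bond 0)
#2 stroke→J2  (C1: C, integral causality)
#5 stroke→I1  (J2: last free bond brings flow in)

b0 |TF1
b1 |J2
b2 |J2
b3 |R1
b4 |J2
b5 |I1
b6 |J1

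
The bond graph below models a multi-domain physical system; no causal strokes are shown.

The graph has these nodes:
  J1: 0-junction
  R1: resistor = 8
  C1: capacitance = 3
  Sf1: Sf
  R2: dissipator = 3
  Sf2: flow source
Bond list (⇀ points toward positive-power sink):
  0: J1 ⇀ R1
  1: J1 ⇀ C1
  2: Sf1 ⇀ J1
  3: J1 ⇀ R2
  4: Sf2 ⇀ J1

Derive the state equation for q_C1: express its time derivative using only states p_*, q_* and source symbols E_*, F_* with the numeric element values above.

dq_C1/dt = F_Sf1 + F_Sf2 - 11*q_C1/72

#2 |Sf1  (Sf1 (Sf) sets flow on bond)
#4 |Sf2  (source Sf2 imposes f)
#1 |J1  (prefer integral on C1)
#0 |R1  (J1 effort already set via bond 1)
#3 |R2  (J1 effort already set via bond 1)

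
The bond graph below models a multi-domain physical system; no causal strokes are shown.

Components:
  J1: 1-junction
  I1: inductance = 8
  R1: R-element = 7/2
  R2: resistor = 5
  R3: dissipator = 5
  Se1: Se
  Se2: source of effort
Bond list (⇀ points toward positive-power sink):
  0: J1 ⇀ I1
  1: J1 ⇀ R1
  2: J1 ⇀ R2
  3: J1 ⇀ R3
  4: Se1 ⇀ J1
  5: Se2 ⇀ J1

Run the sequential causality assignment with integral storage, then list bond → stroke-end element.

bond 0 stroke→I1
bond 1 stroke→J1
bond 2 stroke→J1
bond 3 stroke→J1
bond 4 stroke→J1
bond 5 stroke→J1

#4 →J1  (source Se1 imposes e)
#5 →J1  (Se2 fixes effort; stroke away)
#0 →I1  (I1 integral (f out))
#1 →J1  (common-f at J1 fixed by 0)
#2 →J1  (J1: bond 0 brought flow, rest push out)
#3 →J1  (J1: bond 0 brought flow, rest push out)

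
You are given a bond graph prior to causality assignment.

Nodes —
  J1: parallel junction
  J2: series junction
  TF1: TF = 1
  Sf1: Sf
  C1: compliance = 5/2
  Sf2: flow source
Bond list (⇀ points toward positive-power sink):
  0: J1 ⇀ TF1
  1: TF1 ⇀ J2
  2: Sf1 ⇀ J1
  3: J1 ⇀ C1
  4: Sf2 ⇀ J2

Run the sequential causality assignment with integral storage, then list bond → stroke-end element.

bond 2 |Sf1  (Sf1 fixes flow; stroke at Sf1)
bond 4 |Sf2  (Sf2 (Sf) sets flow on bond)
bond 1 |J2  (J2: bond 4 brought flow, rest push out)
bond 0 |TF1  (TF TF1: opposite of bond 1)
bond 3 |J1  (J1: last free bond brings effort in)

#0 stroke→TF1
#1 stroke→J2
#2 stroke→Sf1
#3 stroke→J1
#4 stroke→Sf2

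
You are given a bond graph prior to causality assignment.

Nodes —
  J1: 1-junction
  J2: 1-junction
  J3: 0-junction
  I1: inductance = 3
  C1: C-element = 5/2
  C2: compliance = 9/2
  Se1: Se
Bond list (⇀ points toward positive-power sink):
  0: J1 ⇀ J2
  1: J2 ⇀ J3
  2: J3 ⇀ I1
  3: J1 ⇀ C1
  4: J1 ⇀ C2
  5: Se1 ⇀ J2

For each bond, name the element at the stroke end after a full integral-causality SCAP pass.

b0 |J2
b1 |J3
b2 |I1
b3 |J1
b4 |J1
b5 |J2

bond 5 →J2  (source Se1 imposes e)
bond 2 →I1  (I1 outputs flow p/I1)
bond 1 →J3  (only one effort-in slot at J3)
bond 0 →J2  (1-jn J2 has f-setter on 1)
bond 3 →J1  (common-f at J1 fixed by 0)
bond 4 →J1  (common-f at J1 fixed by 0)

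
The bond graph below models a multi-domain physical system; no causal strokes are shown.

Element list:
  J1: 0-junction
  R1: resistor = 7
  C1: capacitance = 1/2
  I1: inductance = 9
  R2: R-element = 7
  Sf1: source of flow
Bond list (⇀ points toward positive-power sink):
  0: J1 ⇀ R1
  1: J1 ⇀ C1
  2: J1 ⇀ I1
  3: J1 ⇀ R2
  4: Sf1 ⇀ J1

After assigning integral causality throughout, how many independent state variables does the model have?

bond 4 stroke at Sf1  (Sf1 fixes flow; stroke at Sf1)
bond 1 stroke at J1  (prefer integral on C1)
bond 0 stroke at R1  (0-jn J1 has e-setter on 1)
bond 2 stroke at I1  (0-jn J1 has e-setter on 1)
bond 3 stroke at R2  (common-e at J1 fixed by 1)

2  (C1, I1 all integral)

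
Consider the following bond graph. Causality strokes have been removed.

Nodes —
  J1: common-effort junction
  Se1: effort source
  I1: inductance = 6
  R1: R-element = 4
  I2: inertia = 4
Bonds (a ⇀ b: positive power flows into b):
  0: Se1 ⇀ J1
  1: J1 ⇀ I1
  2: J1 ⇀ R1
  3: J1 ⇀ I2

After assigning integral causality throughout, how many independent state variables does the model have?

2  (I1, I2 all integral)

β0 →J1  (Se1: effort source, stroke at far end)
β1 →I1  (J1 effort already set via bond 0)
β2 →R1  (common-e at J1 fixed by 0)
β3 →I2  (J1 effort already set via bond 0)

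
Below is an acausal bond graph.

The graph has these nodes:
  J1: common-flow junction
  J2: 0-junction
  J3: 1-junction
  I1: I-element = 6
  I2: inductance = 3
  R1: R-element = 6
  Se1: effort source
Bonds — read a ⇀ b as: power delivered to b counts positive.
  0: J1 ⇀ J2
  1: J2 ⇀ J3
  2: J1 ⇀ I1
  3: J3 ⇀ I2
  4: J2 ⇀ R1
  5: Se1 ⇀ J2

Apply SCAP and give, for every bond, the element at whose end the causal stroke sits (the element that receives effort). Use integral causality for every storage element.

β0 |J1
β1 |J3
β2 |I1
β3 |I2
β4 |R1
β5 |J2

β5 |J2  (Se1 (Se) sets effort on bond)
β0 |J1  (common-e at J2 fixed by 5)
β1 |J3  (J2 effort already set via bond 5)
β4 |R1  (J2: bond 5 brought effort, rest push out)
β3 |I2  (J3: last free bond brings flow in)
β2 |I1  (J1: last free bond brings flow in)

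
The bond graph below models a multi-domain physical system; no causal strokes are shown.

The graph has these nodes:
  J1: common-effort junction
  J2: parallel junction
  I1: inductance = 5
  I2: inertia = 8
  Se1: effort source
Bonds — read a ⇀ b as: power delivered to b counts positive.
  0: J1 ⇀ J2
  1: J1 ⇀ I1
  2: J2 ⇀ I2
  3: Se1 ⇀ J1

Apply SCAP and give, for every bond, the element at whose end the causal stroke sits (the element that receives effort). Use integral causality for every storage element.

bond 0 →J2
bond 1 →I1
bond 2 →I2
bond 3 →J1

bond 3 |J1  (source Se1 imposes e)
bond 0 |J2  (J1 effort already set via bond 3)
bond 1 |I1  (J1: bond 3 brought effort, rest push out)
bond 2 |I2  (0-jn J2 has e-setter on 0)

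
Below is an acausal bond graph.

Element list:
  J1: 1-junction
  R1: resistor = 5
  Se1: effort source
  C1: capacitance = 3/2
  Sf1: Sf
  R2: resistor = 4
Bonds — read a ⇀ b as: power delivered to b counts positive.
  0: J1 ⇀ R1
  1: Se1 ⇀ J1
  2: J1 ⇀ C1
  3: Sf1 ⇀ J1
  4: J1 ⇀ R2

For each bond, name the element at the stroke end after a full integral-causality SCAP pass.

b0 |J1
b1 |J1
b2 |J1
b3 |Sf1
b4 |J1

#1 |J1  (source Se1 imposes e)
#3 |Sf1  (Sf1 fixes flow; stroke at Sf1)
#0 |J1  (J1: bond 3 brought flow, rest push out)
#2 |J1  (1-jn J1 has f-setter on 3)
#4 |J1  (J1: bond 3 brought flow, rest push out)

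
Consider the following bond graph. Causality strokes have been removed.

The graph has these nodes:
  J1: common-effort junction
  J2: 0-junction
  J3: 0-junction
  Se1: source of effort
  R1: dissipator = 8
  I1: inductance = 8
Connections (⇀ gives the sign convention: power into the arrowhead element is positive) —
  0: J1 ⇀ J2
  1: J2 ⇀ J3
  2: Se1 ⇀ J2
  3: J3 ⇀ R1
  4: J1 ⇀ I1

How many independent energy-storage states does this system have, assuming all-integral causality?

β2 |J2  (Se1: effort source, stroke at far end)
β0 |J1  (J2: bond 2 brought effort, rest push out)
β1 |J3  (0-jn J2 has e-setter on 2)
β3 |R1  (common-e at J3 fixed by 1)
β4 |I1  (0-jn J1 has e-setter on 0)

1  (I1 all integral)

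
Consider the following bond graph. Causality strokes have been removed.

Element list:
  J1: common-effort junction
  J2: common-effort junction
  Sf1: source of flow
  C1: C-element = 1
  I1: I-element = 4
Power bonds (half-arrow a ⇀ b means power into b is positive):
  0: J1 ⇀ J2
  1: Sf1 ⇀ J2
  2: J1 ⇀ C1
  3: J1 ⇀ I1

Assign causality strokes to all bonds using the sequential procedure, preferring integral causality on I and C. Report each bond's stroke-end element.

β1 stroke→Sf1  (source Sf1 imposes f)
β0 stroke→J2  (J2: last free bond brings effort in)
β2 stroke→J1  (C1: C, integral causality)
β3 stroke→I1  (common-e at J1 fixed by 2)

#0 stroke at J2
#1 stroke at Sf1
#2 stroke at J1
#3 stroke at I1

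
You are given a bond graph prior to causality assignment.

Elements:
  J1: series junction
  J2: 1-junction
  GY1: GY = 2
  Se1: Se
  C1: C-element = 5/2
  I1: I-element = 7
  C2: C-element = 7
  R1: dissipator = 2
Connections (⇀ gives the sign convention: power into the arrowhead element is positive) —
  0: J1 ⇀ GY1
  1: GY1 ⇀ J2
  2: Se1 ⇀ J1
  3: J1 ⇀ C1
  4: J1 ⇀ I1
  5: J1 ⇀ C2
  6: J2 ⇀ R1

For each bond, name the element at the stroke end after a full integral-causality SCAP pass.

#0 |J1
#1 |J2
#2 |J1
#3 |J1
#4 |I1
#5 |J1
#6 |R1

#2 stroke at J1  (source Se1 imposes e)
#3 stroke at J1  (C1 outputs effort q/C1)
#4 stroke at I1  (I1 outputs flow p/I1)
#0 stroke at J1  (1-jn J1 has f-setter on 4)
#5 stroke at J1  (1-jn J1 has f-setter on 4)
#1 stroke at J2  (through GY1, causality inverts; strokes same side of GY1)
#6 stroke at R1  (J2 needs exactly one f-in)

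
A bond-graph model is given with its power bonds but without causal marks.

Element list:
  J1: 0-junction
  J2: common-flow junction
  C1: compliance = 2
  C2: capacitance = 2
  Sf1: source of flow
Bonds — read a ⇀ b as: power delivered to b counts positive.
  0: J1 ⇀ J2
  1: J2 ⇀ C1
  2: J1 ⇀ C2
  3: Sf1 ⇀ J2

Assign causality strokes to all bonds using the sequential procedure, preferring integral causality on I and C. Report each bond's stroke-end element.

#3 stroke→Sf1  (source Sf1 imposes f)
#0 stroke→J2  (J2 flow already set via bond 3)
#1 stroke→J2  (1-jn J2 has f-setter on 3)
#2 stroke→J1  (J1: last free bond brings effort in)

bond 0 |J2
bond 1 |J2
bond 2 |J1
bond 3 |Sf1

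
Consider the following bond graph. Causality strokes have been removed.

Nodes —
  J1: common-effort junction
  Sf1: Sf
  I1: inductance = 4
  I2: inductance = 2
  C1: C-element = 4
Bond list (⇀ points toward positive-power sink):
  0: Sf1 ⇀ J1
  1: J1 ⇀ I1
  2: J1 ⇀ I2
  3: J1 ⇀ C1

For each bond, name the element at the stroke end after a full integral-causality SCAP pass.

β0 →Sf1
β1 →I1
β2 →I2
β3 →J1

#0 stroke at Sf1  (Sf1: flow source, stroke at near end)
#1 stroke at I1  (I1: I, integral causality)
#2 stroke at I2  (I2 integral (f out))
#3 stroke at J1  (closing 0-jn rule on J1)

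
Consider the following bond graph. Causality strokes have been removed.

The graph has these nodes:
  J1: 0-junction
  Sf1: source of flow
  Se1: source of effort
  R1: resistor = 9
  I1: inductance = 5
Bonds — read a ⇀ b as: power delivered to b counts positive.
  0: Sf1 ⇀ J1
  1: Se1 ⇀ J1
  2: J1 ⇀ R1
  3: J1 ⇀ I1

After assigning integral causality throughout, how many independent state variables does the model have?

b0 stroke at Sf1  (Sf1: flow source, stroke at near end)
b1 stroke at J1  (Se1 fixes effort; stroke away)
b2 stroke at R1  (common-e at J1 fixed by 1)
b3 stroke at I1  (J1: bond 1 brought effort, rest push out)

1  (I1 all integral)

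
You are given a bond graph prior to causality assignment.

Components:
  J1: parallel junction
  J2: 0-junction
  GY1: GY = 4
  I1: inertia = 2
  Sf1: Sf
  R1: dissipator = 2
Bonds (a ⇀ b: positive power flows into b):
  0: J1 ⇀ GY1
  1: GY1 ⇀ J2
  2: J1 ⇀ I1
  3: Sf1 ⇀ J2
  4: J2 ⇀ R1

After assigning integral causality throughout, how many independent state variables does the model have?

1  (I1 all integral)

bond 3 |Sf1  (Sf1 (Sf) sets flow on bond)
bond 2 |I1  (I1 outputs flow p/I1)
bond 0 |J1  (closing 0-jn rule on J1)
bond 1 |J2  (GY1 both-in/both-out from 0)
bond 4 |R1  (0-jn J2 has e-setter on 1)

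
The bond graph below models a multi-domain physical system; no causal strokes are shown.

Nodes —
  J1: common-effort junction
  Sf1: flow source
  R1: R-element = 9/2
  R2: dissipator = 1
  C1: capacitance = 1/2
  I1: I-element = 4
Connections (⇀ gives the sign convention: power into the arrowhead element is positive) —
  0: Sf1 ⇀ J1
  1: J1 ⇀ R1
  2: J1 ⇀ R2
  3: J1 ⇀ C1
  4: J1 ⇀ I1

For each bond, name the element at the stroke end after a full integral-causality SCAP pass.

b0 |Sf1  (Sf1 (Sf) sets flow on bond)
b3 |J1  (C1: C, integral causality)
b1 |R1  (0-jn J1 has e-setter on 3)
b2 |R2  (common-e at J1 fixed by 3)
b4 |I1  (0-jn J1 has e-setter on 3)

bond 0 stroke→Sf1
bond 1 stroke→R1
bond 2 stroke→R2
bond 3 stroke→J1
bond 4 stroke→I1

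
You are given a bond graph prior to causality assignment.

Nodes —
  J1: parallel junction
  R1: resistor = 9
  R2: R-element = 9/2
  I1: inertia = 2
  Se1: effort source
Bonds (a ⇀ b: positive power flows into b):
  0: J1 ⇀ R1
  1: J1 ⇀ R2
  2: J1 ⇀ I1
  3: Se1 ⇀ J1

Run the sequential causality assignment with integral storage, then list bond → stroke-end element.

#3 stroke at J1  (Se1 (Se) sets effort on bond)
#0 stroke at R1  (common-e at J1 fixed by 3)
#1 stroke at R2  (J1: bond 3 brought effort, rest push out)
#2 stroke at I1  (0-jn J1 has e-setter on 3)

b0 |R1
b1 |R2
b2 |I1
b3 |J1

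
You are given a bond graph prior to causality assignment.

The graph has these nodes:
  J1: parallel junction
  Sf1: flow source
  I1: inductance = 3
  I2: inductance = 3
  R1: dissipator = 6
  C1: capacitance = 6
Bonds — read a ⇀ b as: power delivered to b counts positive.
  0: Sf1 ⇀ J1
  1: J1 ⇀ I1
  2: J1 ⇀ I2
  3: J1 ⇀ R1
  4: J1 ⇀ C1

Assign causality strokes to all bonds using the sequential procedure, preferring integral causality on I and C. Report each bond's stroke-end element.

b0 |Sf1
b1 |I1
b2 |I2
b3 |R1
b4 |J1

b0 |Sf1  (Sf1 fixes flow; stroke at Sf1)
b1 |I1  (prefer integral on I1)
b2 |I2  (I2 outputs flow p/I2)
b4 |J1  (prefer integral on C1)
b3 |R1  (J1 effort already set via bond 4)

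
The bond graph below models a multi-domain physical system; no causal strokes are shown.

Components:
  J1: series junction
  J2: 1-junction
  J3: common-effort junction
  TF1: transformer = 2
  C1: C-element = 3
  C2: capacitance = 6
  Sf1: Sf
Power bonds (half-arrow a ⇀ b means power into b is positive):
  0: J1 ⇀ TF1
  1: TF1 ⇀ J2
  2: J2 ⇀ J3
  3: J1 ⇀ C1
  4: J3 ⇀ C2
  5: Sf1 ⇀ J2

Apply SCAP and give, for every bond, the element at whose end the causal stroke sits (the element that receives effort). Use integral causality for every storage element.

β5 →Sf1  (Sf1: flow source, stroke at near end)
β1 →J2  (1-jn J2 has f-setter on 5)
β2 →J2  (J2: bond 5 brought flow, rest push out)
β4 →J3  (closing 0-jn rule on J3)
β0 →TF1  (TF1 one-in-one-out from 1)
β3 →J1  (J1: bond 0 brought flow, rest push out)

β0 →TF1
β1 →J2
β2 →J2
β3 →J1
β4 →J3
β5 →Sf1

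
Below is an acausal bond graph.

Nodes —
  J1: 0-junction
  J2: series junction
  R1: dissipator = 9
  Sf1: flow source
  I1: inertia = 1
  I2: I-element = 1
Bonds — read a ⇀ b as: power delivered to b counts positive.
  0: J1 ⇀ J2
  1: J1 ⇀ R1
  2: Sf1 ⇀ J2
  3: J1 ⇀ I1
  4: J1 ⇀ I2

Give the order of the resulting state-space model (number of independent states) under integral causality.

bond 2 stroke→Sf1  (Sf1 (Sf) sets flow on bond)
bond 0 stroke→J2  (1-jn J2 has f-setter on 2)
bond 3 stroke→I1  (I1 outputs flow p/I1)
bond 4 stroke→I2  (I2: I, integral causality)
bond 1 stroke→J1  (J1 needs exactly one e-in)

2  (I1, I2 all integral)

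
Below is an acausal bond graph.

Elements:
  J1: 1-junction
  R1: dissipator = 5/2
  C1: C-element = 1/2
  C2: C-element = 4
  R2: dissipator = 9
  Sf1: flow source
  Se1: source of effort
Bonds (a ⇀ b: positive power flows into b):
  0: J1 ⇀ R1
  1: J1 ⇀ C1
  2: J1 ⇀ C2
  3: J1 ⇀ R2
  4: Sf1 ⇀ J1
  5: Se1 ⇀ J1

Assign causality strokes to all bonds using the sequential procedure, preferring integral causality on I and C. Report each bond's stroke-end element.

β0 stroke at J1
β1 stroke at J1
β2 stroke at J1
β3 stroke at J1
β4 stroke at Sf1
β5 stroke at J1

β4 |Sf1  (source Sf1 imposes f)
β5 |J1  (Se1 fixes effort; stroke away)
β0 |J1  (J1 flow already set via bond 4)
β1 |J1  (J1 flow already set via bond 4)
β2 |J1  (J1: bond 4 brought flow, rest push out)
β3 |J1  (common-f at J1 fixed by 4)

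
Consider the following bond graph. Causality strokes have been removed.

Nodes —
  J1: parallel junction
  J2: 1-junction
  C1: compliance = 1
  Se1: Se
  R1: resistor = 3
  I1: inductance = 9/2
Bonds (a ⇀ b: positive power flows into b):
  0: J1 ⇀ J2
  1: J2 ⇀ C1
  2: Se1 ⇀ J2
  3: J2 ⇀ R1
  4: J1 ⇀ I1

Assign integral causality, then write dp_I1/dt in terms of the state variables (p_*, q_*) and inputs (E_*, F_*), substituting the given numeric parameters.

dp_I1/dt = -E_Se1 - 2*p_I1/3 + q_C1

β2 stroke→J2  (source Se1 imposes e)
β1 stroke→J2  (C1: C, integral causality)
β4 stroke→I1  (I1 outputs flow p/I1)
β0 stroke→J1  (only one effort-in slot at J1)
β3 stroke→J2  (J2 flow already set via bond 0)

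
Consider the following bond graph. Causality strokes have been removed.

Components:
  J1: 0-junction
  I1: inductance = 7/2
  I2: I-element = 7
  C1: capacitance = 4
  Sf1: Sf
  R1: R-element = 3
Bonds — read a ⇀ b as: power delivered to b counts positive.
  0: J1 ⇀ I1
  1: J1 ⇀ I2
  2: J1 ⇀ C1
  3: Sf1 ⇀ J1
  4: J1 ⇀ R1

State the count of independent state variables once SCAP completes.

b3 stroke→Sf1  (Sf1 fixes flow; stroke at Sf1)
b0 stroke→I1  (I1 outputs flow p/I1)
b1 stroke→I2  (prefer integral on I2)
b2 stroke→J1  (C1 outputs effort q/C1)
b4 stroke→R1  (0-jn J1 has e-setter on 2)

3  (C1, I1, I2 all integral)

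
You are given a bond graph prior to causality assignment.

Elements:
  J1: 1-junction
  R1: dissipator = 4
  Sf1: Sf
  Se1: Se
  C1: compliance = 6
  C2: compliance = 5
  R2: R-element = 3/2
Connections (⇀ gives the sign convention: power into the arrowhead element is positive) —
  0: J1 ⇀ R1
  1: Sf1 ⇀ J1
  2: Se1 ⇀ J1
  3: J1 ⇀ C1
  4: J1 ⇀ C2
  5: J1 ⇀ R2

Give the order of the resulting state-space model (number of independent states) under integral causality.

b1 stroke→Sf1  (Sf1 (Sf) sets flow on bond)
b2 stroke→J1  (Se1 fixes effort; stroke away)
b0 stroke→J1  (J1: bond 1 brought flow, rest push out)
b3 stroke→J1  (1-jn J1 has f-setter on 1)
b4 stroke→J1  (common-f at J1 fixed by 1)
b5 stroke→J1  (1-jn J1 has f-setter on 1)

2  (C1, C2 all integral)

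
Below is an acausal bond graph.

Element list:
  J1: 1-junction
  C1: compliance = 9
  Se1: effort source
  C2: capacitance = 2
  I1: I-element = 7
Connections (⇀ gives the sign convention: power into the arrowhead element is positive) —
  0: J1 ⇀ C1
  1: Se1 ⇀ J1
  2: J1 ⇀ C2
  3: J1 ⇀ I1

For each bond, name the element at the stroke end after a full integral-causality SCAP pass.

β0 stroke→J1
β1 stroke→J1
β2 stroke→J1
β3 stroke→I1

β1 →J1  (source Se1 imposes e)
β0 →J1  (C1 integral (e out))
β2 →J1  (C2 outputs effort q/C2)
β3 →I1  (closing 1-jn rule on J1)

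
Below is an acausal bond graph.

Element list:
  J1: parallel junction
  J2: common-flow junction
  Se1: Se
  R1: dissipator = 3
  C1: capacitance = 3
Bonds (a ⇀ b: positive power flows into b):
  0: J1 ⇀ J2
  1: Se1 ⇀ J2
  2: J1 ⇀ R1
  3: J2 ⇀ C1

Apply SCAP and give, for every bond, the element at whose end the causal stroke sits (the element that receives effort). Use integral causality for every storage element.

bond 0 |J1
bond 1 |J2
bond 2 |R1
bond 3 |J2

β1 |J2  (Se1 fixes effort; stroke away)
β3 |J2  (prefer integral on C1)
β0 |J1  (closing 1-jn rule on J2)
β2 |R1  (common-e at J1 fixed by 0)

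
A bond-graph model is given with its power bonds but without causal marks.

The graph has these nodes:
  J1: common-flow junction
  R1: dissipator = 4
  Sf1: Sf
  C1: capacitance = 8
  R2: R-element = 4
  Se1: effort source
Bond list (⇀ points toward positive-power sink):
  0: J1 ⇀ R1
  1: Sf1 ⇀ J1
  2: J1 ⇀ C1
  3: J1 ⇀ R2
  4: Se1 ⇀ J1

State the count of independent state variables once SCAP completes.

β1 stroke→Sf1  (Sf1 (Sf) sets flow on bond)
β4 stroke→J1  (Se1 (Se) sets effort on bond)
β0 stroke→J1  (J1: bond 1 brought flow, rest push out)
β2 stroke→J1  (J1 flow already set via bond 1)
β3 stroke→J1  (common-f at J1 fixed by 1)

1  (C1 all integral)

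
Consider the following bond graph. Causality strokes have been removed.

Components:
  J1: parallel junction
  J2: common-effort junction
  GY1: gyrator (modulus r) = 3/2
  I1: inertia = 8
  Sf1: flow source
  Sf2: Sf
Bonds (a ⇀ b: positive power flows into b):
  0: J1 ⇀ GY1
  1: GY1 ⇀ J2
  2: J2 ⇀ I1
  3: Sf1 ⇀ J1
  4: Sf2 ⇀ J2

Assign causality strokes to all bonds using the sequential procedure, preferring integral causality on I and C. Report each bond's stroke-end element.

bond 0 |J1
bond 1 |J2
bond 2 |I1
bond 3 |Sf1
bond 4 |Sf2

#3 →Sf1  (source Sf1 imposes f)
#4 →Sf2  (Sf2 (Sf) sets flow on bond)
#0 →J1  (J1: last free bond brings effort in)
#1 →J2  (GY1 both-in/both-out from 0)
#2 →I1  (J2 effort already set via bond 1)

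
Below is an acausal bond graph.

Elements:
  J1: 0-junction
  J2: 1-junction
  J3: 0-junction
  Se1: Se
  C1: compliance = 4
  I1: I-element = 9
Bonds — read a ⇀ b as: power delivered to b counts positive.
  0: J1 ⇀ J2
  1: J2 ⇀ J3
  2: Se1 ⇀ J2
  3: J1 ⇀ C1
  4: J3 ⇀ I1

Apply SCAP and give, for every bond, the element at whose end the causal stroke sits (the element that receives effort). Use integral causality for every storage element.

#2 stroke→J2  (Se1: effort source, stroke at far end)
#3 stroke→J1  (C1 integral (e out))
#0 stroke→J2  (J1: bond 3 brought effort, rest push out)
#1 stroke→J3  (closing 1-jn rule on J2)
#4 stroke→I1  (common-e at J3 fixed by 1)

bond 0 stroke at J2
bond 1 stroke at J3
bond 2 stroke at J2
bond 3 stroke at J1
bond 4 stroke at I1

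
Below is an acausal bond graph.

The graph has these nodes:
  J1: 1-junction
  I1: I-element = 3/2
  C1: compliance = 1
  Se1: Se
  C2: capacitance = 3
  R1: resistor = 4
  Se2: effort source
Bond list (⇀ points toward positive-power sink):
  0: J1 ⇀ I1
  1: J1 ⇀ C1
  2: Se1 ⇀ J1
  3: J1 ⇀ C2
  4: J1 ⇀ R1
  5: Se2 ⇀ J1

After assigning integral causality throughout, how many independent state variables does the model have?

#2 stroke at J1  (Se1: effort source, stroke at far end)
#5 stroke at J1  (Se2 (Se) sets effort on bond)
#0 stroke at I1  (I1 outputs flow p/I1)
#1 stroke at J1  (J1 flow already set via bond 0)
#3 stroke at J1  (1-jn J1 has f-setter on 0)
#4 stroke at J1  (J1 flow already set via bond 0)

3  (C1, C2, I1 all integral)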